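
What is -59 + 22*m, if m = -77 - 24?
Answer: -2281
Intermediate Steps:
m = -101
-59 + 22*m = -59 + 22*(-101) = -59 - 2222 = -2281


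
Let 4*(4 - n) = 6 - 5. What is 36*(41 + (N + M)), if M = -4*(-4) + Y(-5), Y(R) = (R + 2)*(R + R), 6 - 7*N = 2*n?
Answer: 21870/7 ≈ 3124.3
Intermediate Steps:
n = 15/4 (n = 4 - (6 - 5)/4 = 4 - 1/4*1 = 4 - 1/4 = 15/4 ≈ 3.7500)
N = -3/14 (N = 6/7 - 2*15/(7*4) = 6/7 - 1/7*15/2 = 6/7 - 15/14 = -3/14 ≈ -0.21429)
Y(R) = 2*R*(2 + R) (Y(R) = (2 + R)*(2*R) = 2*R*(2 + R))
M = 46 (M = -4*(-4) + 2*(-5)*(2 - 5) = 16 + 2*(-5)*(-3) = 16 + 30 = 46)
36*(41 + (N + M)) = 36*(41 + (-3/14 + 46)) = 36*(41 + 641/14) = 36*(1215/14) = 21870/7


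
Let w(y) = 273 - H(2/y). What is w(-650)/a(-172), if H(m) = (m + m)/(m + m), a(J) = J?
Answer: -68/43 ≈ -1.5814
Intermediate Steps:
H(m) = 1 (H(m) = (2*m)/((2*m)) = (2*m)*(1/(2*m)) = 1)
w(y) = 272 (w(y) = 273 - 1*1 = 273 - 1 = 272)
w(-650)/a(-172) = 272/(-172) = 272*(-1/172) = -68/43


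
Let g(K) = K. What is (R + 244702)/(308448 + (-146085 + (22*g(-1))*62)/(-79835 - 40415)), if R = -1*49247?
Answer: 23503463750/37091019449 ≈ 0.63367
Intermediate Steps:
R = -49247
(R + 244702)/(308448 + (-146085 + (22*g(-1))*62)/(-79835 - 40415)) = (-49247 + 244702)/(308448 + (-146085 + (22*(-1))*62)/(-79835 - 40415)) = 195455/(308448 + (-146085 - 22*62)/(-120250)) = 195455/(308448 + (-146085 - 1364)*(-1/120250)) = 195455/(308448 - 147449*(-1/120250)) = 195455/(308448 + 147449/120250) = 195455/(37091019449/120250) = 195455*(120250/37091019449) = 23503463750/37091019449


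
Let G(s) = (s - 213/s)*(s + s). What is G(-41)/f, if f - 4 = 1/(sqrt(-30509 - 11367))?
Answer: 491791744/670017 + 111568*I*sqrt(29)/670017 ≈ 734.0 + 0.89671*I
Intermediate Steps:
G(s) = 2*s*(s - 213/s) (G(s) = (s - 213/s)*(2*s) = 2*s*(s - 213/s))
f = 4 - I*sqrt(29)/1102 (f = 4 + 1/(sqrt(-30509 - 11367)) = 4 + 1/(sqrt(-41876)) = 4 + 1/(38*I*sqrt(29)) = 4 - I*sqrt(29)/1102 ≈ 4.0 - 0.0048867*I)
G(-41)/f = (-426 + 2*(-41)**2)/(4 - I*sqrt(29)/1102) = (-426 + 2*1681)/(4 - I*sqrt(29)/1102) = (-426 + 3362)/(4 - I*sqrt(29)/1102) = 2936/(4 - I*sqrt(29)/1102)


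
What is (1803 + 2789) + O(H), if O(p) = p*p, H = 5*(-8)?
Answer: 6192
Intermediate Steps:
H = -40
O(p) = p²
(1803 + 2789) + O(H) = (1803 + 2789) + (-40)² = 4592 + 1600 = 6192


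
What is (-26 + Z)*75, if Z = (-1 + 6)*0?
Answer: -1950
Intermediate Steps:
Z = 0 (Z = 5*0 = 0)
(-26 + Z)*75 = (-26 + 0)*75 = -26*75 = -1950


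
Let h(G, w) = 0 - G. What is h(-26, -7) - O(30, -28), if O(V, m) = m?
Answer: 54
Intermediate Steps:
h(G, w) = -G
h(-26, -7) - O(30, -28) = -1*(-26) - 1*(-28) = 26 + 28 = 54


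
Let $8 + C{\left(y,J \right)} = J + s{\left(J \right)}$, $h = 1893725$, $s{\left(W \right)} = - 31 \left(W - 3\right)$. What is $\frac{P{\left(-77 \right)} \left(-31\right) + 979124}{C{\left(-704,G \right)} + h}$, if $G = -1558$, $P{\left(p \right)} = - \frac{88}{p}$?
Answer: $\frac{228454}{452795} \approx 0.50454$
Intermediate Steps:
$s{\left(W \right)} = 93 - 31 W$ ($s{\left(W \right)} = - 31 \left(-3 + W\right) = 93 - 31 W$)
$C{\left(y,J \right)} = 85 - 30 J$ ($C{\left(y,J \right)} = -8 - \left(-93 + 30 J\right) = 85 - 30 J$)
$\frac{P{\left(-77 \right)} \left(-31\right) + 979124}{C{\left(-704,G \right)} + h} = \frac{- \frac{88}{-77} \left(-31\right) + 979124}{\left(85 - -46740\right) + 1893725} = \frac{\left(-88\right) \left(- \frac{1}{77}\right) \left(-31\right) + 979124}{\left(85 + 46740\right) + 1893725} = \frac{\frac{8}{7} \left(-31\right) + 979124}{46825 + 1893725} = \frac{- \frac{248}{7} + 979124}{1940550} = \frac{6853620}{7} \cdot \frac{1}{1940550} = \frac{228454}{452795}$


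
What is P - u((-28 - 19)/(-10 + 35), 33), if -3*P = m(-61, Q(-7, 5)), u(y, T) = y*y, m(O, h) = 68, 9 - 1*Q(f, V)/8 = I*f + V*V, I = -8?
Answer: -49127/1875 ≈ -26.201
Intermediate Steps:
Q(f, V) = 72 - 8*V² + 64*f (Q(f, V) = 72 - 8*(-8*f + V*V) = 72 - 8*(-8*f + V²) = 72 - 8*(V² - 8*f) = 72 + (-8*V² + 64*f) = 72 - 8*V² + 64*f)
u(y, T) = y²
P = -68/3 (P = -⅓*68 = -68/3 ≈ -22.667)
P - u((-28 - 19)/(-10 + 35), 33) = -68/3 - ((-28 - 19)/(-10 + 35))² = -68/3 - (-47/25)² = -68/3 - 1*2209/625 = -68/3 - 2209/625 = -49127/1875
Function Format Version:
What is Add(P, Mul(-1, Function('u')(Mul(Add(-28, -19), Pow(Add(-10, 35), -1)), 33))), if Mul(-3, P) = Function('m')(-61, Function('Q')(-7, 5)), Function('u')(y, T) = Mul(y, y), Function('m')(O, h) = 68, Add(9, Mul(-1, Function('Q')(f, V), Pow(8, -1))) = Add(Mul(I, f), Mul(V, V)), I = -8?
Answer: Rational(-49127, 1875) ≈ -26.201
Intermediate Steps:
Function('Q')(f, V) = Add(72, Mul(-8, Pow(V, 2)), Mul(64, f)) (Function('Q')(f, V) = Add(72, Mul(-8, Add(Mul(-8, f), Mul(V, V)))) = Add(72, Mul(-8, Add(Mul(-8, f), Pow(V, 2)))) = Add(72, Mul(-8, Add(Pow(V, 2), Mul(-8, f)))) = Add(72, Add(Mul(-8, Pow(V, 2)), Mul(64, f))) = Add(72, Mul(-8, Pow(V, 2)), Mul(64, f)))
Function('u')(y, T) = Pow(y, 2)
P = Rational(-68, 3) (P = Mul(Rational(-1, 3), 68) = Rational(-68, 3) ≈ -22.667)
Add(P, Mul(-1, Function('u')(Mul(Add(-28, -19), Pow(Add(-10, 35), -1)), 33))) = Add(Rational(-68, 3), Mul(-1, Pow(Mul(Add(-28, -19), Pow(Add(-10, 35), -1)), 2))) = Add(Rational(-68, 3), Mul(-1, Pow(Mul(-47, Pow(25, -1)), 2))) = Add(Rational(-68, 3), Mul(-1, Pow(Mul(-47, Rational(1, 25)), 2))) = Add(Rational(-68, 3), Mul(-1, Pow(Rational(-47, 25), 2))) = Add(Rational(-68, 3), Mul(-1, Rational(2209, 625))) = Add(Rational(-68, 3), Rational(-2209, 625)) = Rational(-49127, 1875)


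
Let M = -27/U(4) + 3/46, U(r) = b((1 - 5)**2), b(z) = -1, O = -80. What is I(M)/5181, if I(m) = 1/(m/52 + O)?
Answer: -2392/984985815 ≈ -2.4285e-6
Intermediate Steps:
U(r) = -1
M = 1245/46 (M = -27/(-1) + 3/46 = -27*(-1) + 3*(1/46) = 27 + 3/46 = 1245/46 ≈ 27.065)
I(m) = 1/(-80 + m/52) (I(m) = 1/(m/52 - 80) = 1/(-80 + m/52))
I(M)/5181 = (52/(-4160 + 1245/46))/5181 = (52/(-190115/46))*(1/5181) = (52*(-46/190115))*(1/5181) = -2392/190115*1/5181 = -2392/984985815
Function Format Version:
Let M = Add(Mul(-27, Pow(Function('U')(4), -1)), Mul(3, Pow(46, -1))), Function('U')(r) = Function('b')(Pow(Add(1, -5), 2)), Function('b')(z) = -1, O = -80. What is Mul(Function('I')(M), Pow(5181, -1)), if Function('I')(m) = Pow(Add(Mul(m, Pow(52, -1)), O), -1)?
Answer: Rational(-2392, 984985815) ≈ -2.4285e-6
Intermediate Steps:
Function('U')(r) = -1
M = Rational(1245, 46) (M = Add(Mul(-27, Pow(-1, -1)), Mul(3, Pow(46, -1))) = Add(Mul(-27, -1), Mul(3, Rational(1, 46))) = Add(27, Rational(3, 46)) = Rational(1245, 46) ≈ 27.065)
Function('I')(m) = Pow(Add(-80, Mul(Rational(1, 52), m)), -1) (Function('I')(m) = Pow(Add(Mul(m, Pow(52, -1)), -80), -1) = Pow(Add(Mul(m, Rational(1, 52)), -80), -1) = Pow(Add(Mul(Rational(1, 52), m), -80), -1) = Pow(Add(-80, Mul(Rational(1, 52), m)), -1))
Mul(Function('I')(M), Pow(5181, -1)) = Mul(Mul(52, Pow(Add(-4160, Rational(1245, 46)), -1)), Pow(5181, -1)) = Mul(Mul(52, Pow(Rational(-190115, 46), -1)), Rational(1, 5181)) = Mul(Mul(52, Rational(-46, 190115)), Rational(1, 5181)) = Mul(Rational(-2392, 190115), Rational(1, 5181)) = Rational(-2392, 984985815)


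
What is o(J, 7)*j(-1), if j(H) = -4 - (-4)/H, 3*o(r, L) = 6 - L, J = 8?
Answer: 8/3 ≈ 2.6667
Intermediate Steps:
o(r, L) = 2 - L/3 (o(r, L) = (6 - L)/3 = 2 - L/3)
j(H) = -4 + 4/H
o(J, 7)*j(-1) = (2 - ⅓*7)*(-4 + 4/(-1)) = (2 - 7/3)*(-4 + 4*(-1)) = -(-4 - 4)/3 = -⅓*(-8) = 8/3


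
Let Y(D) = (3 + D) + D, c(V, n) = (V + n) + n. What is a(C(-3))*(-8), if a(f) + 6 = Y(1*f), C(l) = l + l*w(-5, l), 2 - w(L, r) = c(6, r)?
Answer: 168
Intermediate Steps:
c(V, n) = V + 2*n
w(L, r) = -4 - 2*r (w(L, r) = 2 - (6 + 2*r) = 2 + (-6 - 2*r) = -4 - 2*r)
C(l) = l + l*(-4 - 2*l)
Y(D) = 3 + 2*D
a(f) = -3 + 2*f (a(f) = -6 + (3 + 2*(1*f)) = -6 + (3 + 2*f) = -3 + 2*f)
a(C(-3))*(-8) = (-3 + 2*(-1*(-3)*(3 + 2*(-3))))*(-8) = (-3 + 2*(-1*(-3)*(3 - 6)))*(-8) = (-3 + 2*(-1*(-3)*(-3)))*(-8) = (-3 + 2*(-9))*(-8) = (-3 - 18)*(-8) = -21*(-8) = 168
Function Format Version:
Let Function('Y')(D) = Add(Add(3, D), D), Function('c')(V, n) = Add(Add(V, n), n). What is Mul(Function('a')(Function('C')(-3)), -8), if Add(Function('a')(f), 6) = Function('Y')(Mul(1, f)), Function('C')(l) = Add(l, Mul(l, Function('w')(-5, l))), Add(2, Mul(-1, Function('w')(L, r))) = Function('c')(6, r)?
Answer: 168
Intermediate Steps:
Function('c')(V, n) = Add(V, Mul(2, n))
Function('w')(L, r) = Add(-4, Mul(-2, r)) (Function('w')(L, r) = Add(2, Mul(-1, Add(6, Mul(2, r)))) = Add(2, Add(-6, Mul(-2, r))) = Add(-4, Mul(-2, r)))
Function('C')(l) = Add(l, Mul(l, Add(-4, Mul(-2, l))))
Function('Y')(D) = Add(3, Mul(2, D))
Function('a')(f) = Add(-3, Mul(2, f)) (Function('a')(f) = Add(-6, Add(3, Mul(2, Mul(1, f)))) = Add(-6, Add(3, Mul(2, f))) = Add(-3, Mul(2, f)))
Mul(Function('a')(Function('C')(-3)), -8) = Mul(Add(-3, Mul(2, Mul(-1, -3, Add(3, Mul(2, -3))))), -8) = Mul(Add(-3, Mul(2, Mul(-1, -3, Add(3, -6)))), -8) = Mul(Add(-3, Mul(2, Mul(-1, -3, -3))), -8) = Mul(Add(-3, Mul(2, -9)), -8) = Mul(Add(-3, -18), -8) = Mul(-21, -8) = 168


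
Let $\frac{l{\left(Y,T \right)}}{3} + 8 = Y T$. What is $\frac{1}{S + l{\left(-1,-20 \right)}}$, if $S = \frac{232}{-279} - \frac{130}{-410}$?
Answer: $\frac{11439}{405919} \approx 0.028181$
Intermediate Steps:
$l{\left(Y,T \right)} = -24 + 3 T Y$ ($l{\left(Y,T \right)} = -24 + 3 Y T = -24 + 3 T Y$)
$S = - \frac{5885}{11439}$ ($S = 232 \left(- \frac{1}{279}\right) - - \frac{13}{41} = - \frac{232}{279} + \frac{13}{41} = - \frac{5885}{11439} \approx -0.51447$)
$\frac{1}{S + l{\left(-1,-20 \right)}} = \frac{1}{- \frac{5885}{11439} - \left(24 + 60 \left(-1\right)\right)} = \frac{1}{- \frac{5885}{11439} + \left(-24 + 60\right)} = \frac{1}{- \frac{5885}{11439} + 36} = \frac{1}{\frac{405919}{11439}} = \frac{11439}{405919}$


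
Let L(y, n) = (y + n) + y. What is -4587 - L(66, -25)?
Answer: -4694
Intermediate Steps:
L(y, n) = n + 2*y (L(y, n) = (n + y) + y = n + 2*y)
-4587 - L(66, -25) = -4587 - (-25 + 2*66) = -4587 - (-25 + 132) = -4587 - 1*107 = -4587 - 107 = -4694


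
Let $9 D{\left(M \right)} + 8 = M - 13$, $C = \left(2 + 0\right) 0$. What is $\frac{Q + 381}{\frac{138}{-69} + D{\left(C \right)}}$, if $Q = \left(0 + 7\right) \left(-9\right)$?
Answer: $- \frac{954}{13} \approx -73.385$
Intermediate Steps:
$Q = -63$ ($Q = 7 \left(-9\right) = -63$)
$C = 0$ ($C = 2 \cdot 0 = 0$)
$D{\left(M \right)} = - \frac{7}{3} + \frac{M}{9}$ ($D{\left(M \right)} = - \frac{8}{9} + \frac{M - 13}{9} = - \frac{8}{9} + \frac{-13 + M}{9} = - \frac{8}{9} + \left(- \frac{13}{9} + \frac{M}{9}\right) = - \frac{7}{3} + \frac{M}{9}$)
$\frac{Q + 381}{\frac{138}{-69} + D{\left(C \right)}} = \frac{-63 + 381}{\frac{138}{-69} + \left(- \frac{7}{3} + \frac{1}{9} \cdot 0\right)} = \frac{318}{138 \left(- \frac{1}{69}\right) + \left(- \frac{7}{3} + 0\right)} = \frac{318}{-2 - \frac{7}{3}} = \frac{318}{- \frac{13}{3}} = 318 \left(- \frac{3}{13}\right) = - \frac{954}{13}$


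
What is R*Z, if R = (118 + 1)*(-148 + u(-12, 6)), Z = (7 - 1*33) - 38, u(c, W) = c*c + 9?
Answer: -38080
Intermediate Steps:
u(c, W) = 9 + c² (u(c, W) = c² + 9 = 9 + c²)
Z = -64 (Z = (7 - 33) - 38 = -26 - 38 = -64)
R = 595 (R = (118 + 1)*(-148 + (9 + (-12)²)) = 119*(-148 + (9 + 144)) = 119*(-148 + 153) = 119*5 = 595)
R*Z = 595*(-64) = -38080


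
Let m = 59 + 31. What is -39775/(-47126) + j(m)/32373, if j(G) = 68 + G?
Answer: 1295081983/1525609998 ≈ 0.84889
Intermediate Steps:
m = 90
-39775/(-47126) + j(m)/32373 = -39775/(-47126) + (68 + 90)/32373 = -39775*(-1/47126) + 158*(1/32373) = 39775/47126 + 158/32373 = 1295081983/1525609998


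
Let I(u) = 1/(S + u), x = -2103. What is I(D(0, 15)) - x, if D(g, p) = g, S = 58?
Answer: 121975/58 ≈ 2103.0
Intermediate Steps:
I(u) = 1/(58 + u)
I(D(0, 15)) - x = 1/(58 + 0) - 1*(-2103) = 1/58 + 2103 = 121975/58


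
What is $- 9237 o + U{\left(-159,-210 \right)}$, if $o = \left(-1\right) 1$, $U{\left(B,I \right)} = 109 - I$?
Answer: $9556$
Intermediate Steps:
$o = -1$
$- 9237 o + U{\left(-159,-210 \right)} = \left(-9237\right) \left(-1\right) + \left(109 - -210\right) = 9237 + \left(109 + 210\right) = 9237 + 319 = 9556$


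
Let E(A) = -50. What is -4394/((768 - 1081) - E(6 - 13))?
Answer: 4394/263 ≈ 16.707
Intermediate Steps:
-4394/((768 - 1081) - E(6 - 13)) = -4394/((768 - 1081) - 1*(-50)) = -4394/(-313 + 50) = -4394/(-263) = -4394*(-1/263) = 4394/263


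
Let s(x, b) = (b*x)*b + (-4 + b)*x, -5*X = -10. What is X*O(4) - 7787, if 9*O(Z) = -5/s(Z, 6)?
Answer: -5326313/684 ≈ -7787.0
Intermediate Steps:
X = 2 (X = -⅕*(-10) = 2)
s(x, b) = x*b² + x*(-4 + b)
O(Z) = -5/(342*Z) (O(Z) = (-5*1/(Z*(-4 + 6 + 6²)))/9 = (-5*1/(Z*(-4 + 6 + 36)))/9 = (-5*1/(38*Z))/9 = (-5/(38*Z))/9 = -5/(342*Z))
X*O(4) - 7787 = 2*(-5/342/4) - 7787 = 2*(-5/342*¼) - 7787 = 2*(-5/1368) - 7787 = -5/684 - 7787 = -5326313/684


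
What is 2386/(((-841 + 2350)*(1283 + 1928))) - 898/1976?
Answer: -8798489/19381596 ≈ -0.45396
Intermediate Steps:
2386/(((-841 + 2350)*(1283 + 1928))) - 898/1976 = 2386/((1509*3211)) - 898*1/1976 = 2386/4845399 - 449/988 = -8798489/19381596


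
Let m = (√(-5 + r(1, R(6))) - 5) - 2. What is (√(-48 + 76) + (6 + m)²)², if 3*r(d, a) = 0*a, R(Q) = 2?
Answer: ((-1 + I*√5)² + 2*√7)² ≈ -18.332 - 11.552*I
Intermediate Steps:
r(d, a) = 0 (r(d, a) = (0*a)/3 = (⅓)*0 = 0)
m = -7 + I*√5 (m = (√(-5 + 0) - 5) - 2 = (√(-5) - 5) - 2 = (I*√5 - 5) - 2 = (-5 + I*√5) - 2 = -7 + I*√5 ≈ -7.0 + 2.2361*I)
(√(-48 + 76) + (6 + m)²)² = (√(-48 + 76) + (6 + (-7 + I*√5))²)² = (√28 + (-1 + I*√5)²)² = (2*√7 + (-1 + I*√5)²)² = ((-1 + I*√5)² + 2*√7)²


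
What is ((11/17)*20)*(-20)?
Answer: -4400/17 ≈ -258.82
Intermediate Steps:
((11/17)*20)*(-20) = (220/17)*(-20) = -4400/17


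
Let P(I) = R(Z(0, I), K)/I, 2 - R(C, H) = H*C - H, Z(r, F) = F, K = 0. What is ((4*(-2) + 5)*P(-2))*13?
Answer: 39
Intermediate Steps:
R(C, H) = 2 + H - C*H (R(C, H) = 2 - (H*C - H) = 2 - (C*H - H) = 2 - (-H + C*H) = 2 + (H - C*H) = 2 + H - C*H)
P(I) = 2/I (P(I) = (2 + 0 - 1*I*0)/I = (2 + 0 + 0)/I = 2/I)
((4*(-2) + 5)*P(-2))*13 = ((4*(-2) + 5)*(2/(-2)))*13 = ((-8 + 5)*(2*(-½)))*13 = -3*(-1)*13 = 3*13 = 39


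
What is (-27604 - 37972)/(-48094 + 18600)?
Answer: 32788/14747 ≈ 2.2234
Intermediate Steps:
(-27604 - 37972)/(-48094 + 18600) = -65576/(-29494) = -65576*(-1/29494) = 32788/14747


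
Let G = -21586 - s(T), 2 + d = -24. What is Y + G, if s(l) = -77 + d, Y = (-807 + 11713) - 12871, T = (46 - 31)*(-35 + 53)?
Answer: -23448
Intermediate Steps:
d = -26 (d = -2 - 24 = -26)
T = 270 (T = 15*18 = 270)
Y = -1965 (Y = 10906 - 12871 = -1965)
s(l) = -103 (s(l) = -77 - 26 = -103)
G = -21483 (G = -21586 - 1*(-103) = -21586 + 103 = -21483)
Y + G = -1965 - 21483 = -23448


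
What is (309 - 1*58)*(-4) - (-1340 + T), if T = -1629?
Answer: 1965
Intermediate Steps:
(309 - 1*58)*(-4) - (-1340 + T) = (309 - 1*58)*(-4) - (-1340 - 1629) = (309 - 58)*(-4) - 1*(-2969) = 251*(-4) + 2969 = -1004 + 2969 = 1965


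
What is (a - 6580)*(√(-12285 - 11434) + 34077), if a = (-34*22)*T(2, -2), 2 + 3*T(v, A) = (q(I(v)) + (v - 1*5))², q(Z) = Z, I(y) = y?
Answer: -215730128 - 18992*I*√23719/3 ≈ -2.1573e+8 - 9.7498e+5*I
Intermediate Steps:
T(v, A) = -⅔ + (-5 + 2*v)²/3 (T(v, A) = -⅔ + (v + (v - 1*5))²/3 = -⅔ + (v + (v - 5))²/3 = -⅔ + (v + (-5 + v))²/3 = -⅔ + (-5 + 2*v)²/3)
a = 748/3 (a = (-34*22)*(-⅔ + (-5 + 2*2)²/3) = -748*(-⅔ + (-5 + 4)²/3) = -748*(-⅔ + (⅓)*(-1)²) = -748*(-⅔ + (⅓)*1) = -748*(-⅔ + ⅓) = -748*(-⅓) = 748/3 ≈ 249.33)
(a - 6580)*(√(-12285 - 11434) + 34077) = (748/3 - 6580)*(√(-12285 - 11434) + 34077) = -18992*(√(-23719) + 34077)/3 = -18992*(I*√23719 + 34077)/3 = -18992*(34077 + I*√23719)/3 = -215730128 - 18992*I*√23719/3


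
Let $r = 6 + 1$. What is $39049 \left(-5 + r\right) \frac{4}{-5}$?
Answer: $- \frac{312392}{5} \approx -62478.0$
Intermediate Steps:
$r = 7$
$39049 \left(-5 + r\right) \frac{4}{-5} = 39049 \left(-5 + 7\right) \frac{4}{-5} = 39049 \cdot 2 \cdot 4 \left(- \frac{1}{5}\right) = 39049 \cdot 2 \left(- \frac{4}{5}\right) = 39049 \left(- \frac{8}{5}\right) = - \frac{312392}{5}$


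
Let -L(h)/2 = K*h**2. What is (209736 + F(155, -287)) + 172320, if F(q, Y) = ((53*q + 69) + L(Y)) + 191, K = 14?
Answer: -1915801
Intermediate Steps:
L(h) = -28*h**2
F(q, Y) = 260 - 28*Y**2 + 53*q (F(q, Y) = ((53*q + 69) - 28*Y**2) + 191 = ((69 + 53*q) - 28*Y**2) + 191 = (69 - 28*Y**2 + 53*q) + 191 = 260 - 28*Y**2 + 53*q)
(209736 + F(155, -287)) + 172320 = (209736 + (260 - 28*(-287)**2 + 53*155)) + 172320 = (209736 + (260 - 28*82369 + 8215)) + 172320 = (209736 + (260 - 2306332 + 8215)) + 172320 = (209736 - 2297857) + 172320 = -2088121 + 172320 = -1915801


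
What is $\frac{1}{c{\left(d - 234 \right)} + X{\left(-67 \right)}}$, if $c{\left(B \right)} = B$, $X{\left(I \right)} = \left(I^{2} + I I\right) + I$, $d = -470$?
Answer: $\frac{1}{8207} \approx 0.00012185$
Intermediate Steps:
$X{\left(I \right)} = I + 2 I^{2}$ ($X{\left(I \right)} = \left(I^{2} + I^{2}\right) + I = 2 I^{2} + I = I + 2 I^{2}$)
$\frac{1}{c{\left(d - 234 \right)} + X{\left(-67 \right)}} = \frac{1}{\left(-470 - 234\right) - 67 \left(1 + 2 \left(-67\right)\right)} = \frac{1}{\left(-470 - 234\right) - 67 \left(1 - 134\right)} = \frac{1}{-704 - -8911} = \frac{1}{-704 + 8911} = \frac{1}{8207}$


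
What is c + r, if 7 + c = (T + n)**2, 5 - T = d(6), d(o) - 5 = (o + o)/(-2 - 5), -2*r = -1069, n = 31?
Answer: 156577/98 ≈ 1597.7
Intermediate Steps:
r = 1069/2 (r = -1/2*(-1069) = 1069/2 ≈ 534.50)
d(o) = 5 - 2*o/7 (d(o) = 5 + (o + o)/(-2 - 5) = 5 + (2*o)/(-7) = 5 + (2*o)*(-1/7) = 5 - 2*o/7)
T = 12/7 (T = 5 - (5 - 2/7*6) = 5 - (5 - 12/7) = 5 - 1*23/7 = 5 - 23/7 = 12/7 ≈ 1.7143)
c = 52098/49 (c = -7 + (12/7 + 31)**2 = -7 + (229/7)**2 = -7 + 52441/49 = 52098/49 ≈ 1063.2)
c + r = 52098/49 + 1069/2 = 156577/98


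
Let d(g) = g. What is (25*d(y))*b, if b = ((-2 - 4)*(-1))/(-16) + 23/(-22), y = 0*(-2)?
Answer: 0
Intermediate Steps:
y = 0
b = -125/88 (b = -6*(-1)*(-1/16) + 23*(-1/22) = 6*(-1/16) - 23/22 = -3/8 - 23/22 = -125/88 ≈ -1.4205)
(25*d(y))*b = (25*0)*(-125/88) = 0*(-125/88) = 0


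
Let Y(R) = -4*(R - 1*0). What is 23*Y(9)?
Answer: -828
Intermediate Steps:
Y(R) = -4*R (Y(R) = -4*(R + 0) = -4*R)
23*Y(9) = 23*(-4*9) = 23*(-36) = -828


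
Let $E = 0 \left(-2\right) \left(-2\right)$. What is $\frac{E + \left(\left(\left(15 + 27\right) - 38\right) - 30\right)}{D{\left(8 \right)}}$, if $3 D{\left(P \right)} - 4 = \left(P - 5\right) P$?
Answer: $- \frac{39}{14} \approx -2.7857$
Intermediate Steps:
$E = 0$ ($E = 0 \left(-2\right) = 0$)
$D{\left(P \right)} = \frac{4}{3} + \frac{P \left(-5 + P\right)}{3}$ ($D{\left(P \right)} = \frac{4}{3} + \frac{\left(P - 5\right) P}{3} = \frac{4}{3} + \frac{\left(-5 + P\right) P}{3} = \frac{4}{3} + \frac{P \left(-5 + P\right)}{3}$)
$\frac{E + \left(\left(\left(15 + 27\right) - 38\right) - 30\right)}{D{\left(8 \right)}} = \frac{0 + \left(\left(\left(15 + 27\right) - 38\right) - 30\right)}{\frac{4}{3} - \frac{40}{3} + \frac{8^{2}}{3}} = \frac{0 + \left(\left(42 - 38\right) - 30\right)}{\frac{4}{3} - \frac{40}{3} + \frac{1}{3} \cdot 64} = \frac{0 + \left(4 - 30\right)}{\frac{4}{3} - \frac{40}{3} + \frac{64}{3}} = \frac{0 - 26}{\frac{28}{3}} = \left(-26\right) \frac{3}{28} = - \frac{39}{14}$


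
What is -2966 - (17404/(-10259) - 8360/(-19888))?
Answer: -6873813145/2318534 ≈ -2964.7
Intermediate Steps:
-2966 - (17404/(-10259) - 8360/(-19888)) = -2966 - (17404*(-1/10259) - 8360*(-1/19888)) = -2966 - (-17404/10259 + 95/226) = -2966 - 1*(-2958699/2318534) = -2966 + 2958699/2318534 = -6873813145/2318534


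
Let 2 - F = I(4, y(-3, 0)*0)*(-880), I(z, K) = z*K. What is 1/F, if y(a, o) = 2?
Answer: 1/2 ≈ 0.50000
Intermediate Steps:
I(z, K) = K*z
F = 2 (F = 2 - (2*0)*4*(-880) = 2 - 0*4*(-880) = 2 - 0*(-880) = 2 - 1*0 = 2 + 0 = 2)
1/F = 1/2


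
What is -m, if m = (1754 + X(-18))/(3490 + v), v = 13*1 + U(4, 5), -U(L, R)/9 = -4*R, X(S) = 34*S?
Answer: -1142/3683 ≈ -0.31007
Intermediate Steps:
U(L, R) = 36*R (U(L, R) = -(-36)*R = 36*R)
v = 193 (v = 13*1 + 36*5 = 13 + 180 = 193)
m = 1142/3683 (m = (1754 + 34*(-18))/(3490 + 193) = (1754 - 612)/3683 = 1142*(1/3683) = 1142/3683 ≈ 0.31007)
-m = -1*1142/3683 = -1142/3683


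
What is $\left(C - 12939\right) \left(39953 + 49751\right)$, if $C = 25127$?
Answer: $1093312352$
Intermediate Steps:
$\left(C - 12939\right) \left(39953 + 49751\right) = \left(25127 - 12939\right) \left(39953 + 49751\right) = 12188 \cdot 89704 = 1093312352$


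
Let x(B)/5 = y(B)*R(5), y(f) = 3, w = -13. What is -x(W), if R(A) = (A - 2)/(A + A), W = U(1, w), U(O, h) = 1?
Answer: -9/2 ≈ -4.5000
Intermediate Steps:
W = 1
R(A) = (-2 + A)/(2*A) (R(A) = (-2 + A)/((2*A)) = (-2 + A)*(1/(2*A)) = (-2 + A)/(2*A))
x(B) = 9/2 (x(B) = 5*(3*((½)*(-2 + 5)/5)) = 5*(3*((½)*(⅕)*3)) = 5*(3*(3/10)) = 5*(9/10) = 9/2)
-x(W) = -1*9/2 = -9/2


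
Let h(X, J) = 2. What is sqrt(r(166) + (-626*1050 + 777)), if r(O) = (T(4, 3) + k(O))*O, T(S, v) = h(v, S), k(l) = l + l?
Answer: I*sqrt(601079) ≈ 775.29*I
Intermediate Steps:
k(l) = 2*l
T(S, v) = 2
r(O) = O*(2 + 2*O) (r(O) = (2 + 2*O)*O = O*(2 + 2*O))
sqrt(r(166) + (-626*1050 + 777)) = sqrt(2*166*(1 + 166) + (-626*1050 + 777)) = sqrt(2*166*167 + (-657300 + 777)) = sqrt(55444 - 656523) = sqrt(-601079) = I*sqrt(601079)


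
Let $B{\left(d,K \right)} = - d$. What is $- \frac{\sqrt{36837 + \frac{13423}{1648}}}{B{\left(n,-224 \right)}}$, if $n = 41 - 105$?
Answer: $- \frac{\sqrt{6254242297}}{26368} \approx -2.9992$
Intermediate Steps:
$n = -64$ ($n = 41 - 105 = -64$)
$- \frac{\sqrt{36837 + \frac{13423}{1648}}}{B{\left(n,-224 \right)}} = - \frac{\sqrt{36837 + \frac{13423}{1648}}}{\left(-1\right) \left(-64\right)} = - \frac{\sqrt{36837 + 13423 \cdot \frac{1}{1648}}}{64} = - \frac{\sqrt{36837 + \frac{13423}{1648}}}{64} = - \frac{\sqrt{\frac{60720799}{1648}}}{64} = - \frac{\frac{1}{412} \sqrt{6254242297}}{64} = - \frac{\sqrt{6254242297}}{26368}$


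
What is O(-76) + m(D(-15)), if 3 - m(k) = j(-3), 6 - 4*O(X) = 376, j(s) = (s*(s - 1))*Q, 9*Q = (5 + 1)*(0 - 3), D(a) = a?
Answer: -131/2 ≈ -65.500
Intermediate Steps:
Q = -2 (Q = ((5 + 1)*(0 - 3))/9 = (6*(-3))/9 = (⅑)*(-18) = -2)
j(s) = -2*s*(-1 + s) (j(s) = (s*(s - 1))*(-2) = (s*(-1 + s))*(-2) = -2*s*(-1 + s))
O(X) = -185/2 (O(X) = 3/2 - ¼*376 = 3/2 - 94 = -185/2)
m(k) = 27 (m(k) = 3 - 2*(-3)*(1 - 1*(-3)) = 3 - 2*(-3)*(1 + 3) = 3 - 2*(-3)*4 = 3 - 1*(-24) = 3 + 24 = 27)
O(-76) + m(D(-15)) = -185/2 + 27 = -131/2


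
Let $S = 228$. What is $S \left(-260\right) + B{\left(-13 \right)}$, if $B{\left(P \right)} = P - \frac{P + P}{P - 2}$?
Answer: $- \frac{889421}{15} \approx -59295.0$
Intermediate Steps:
$B{\left(P \right)} = P - \frac{2 P}{-2 + P}$
$S \left(-260\right) + B{\left(-13 \right)} = 228 \left(-260\right) - \frac{13 \left(-4 - 13\right)}{-2 - 13} = -59280 - 13 \frac{1}{-15} \left(-17\right) = -59280 - \left(- \frac{13}{15}\right) \left(-17\right) = -59280 - \frac{221}{15} = - \frac{889421}{15}$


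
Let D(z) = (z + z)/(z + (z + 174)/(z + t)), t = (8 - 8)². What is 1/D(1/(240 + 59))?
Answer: 7778037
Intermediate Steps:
t = 0 (t = 0² = 0)
D(z) = 2*z/(z + (174 + z)/z) (D(z) = (z + z)/(z + (z + 174)/(z + 0)) = (2*z)/(z + (174 + z)/z) = 2*z/(z + (174 + z)/z))
1/D(1/(240 + 59)) = 1/(2*(1/(240 + 59))²/(174 + 1/(240 + 59) + (1/(240 + 59))²)) = 1/(2*(1/299)²/(174 + 1/299 + (1/299)²)) = 1/(2*(1/89401)/(174 + 1/299 + 1/89401)) = 1/(2*(1/89401)/(15556074/89401)) = 1/(2*(1/89401)*(89401/15556074)) = 1/(1/7778037) = 7778037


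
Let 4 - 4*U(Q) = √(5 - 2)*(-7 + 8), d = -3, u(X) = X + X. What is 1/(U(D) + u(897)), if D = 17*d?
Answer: 28720/51552397 + 4*√3/51552397 ≈ 0.00055724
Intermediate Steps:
u(X) = 2*X
D = -51 (D = 17*(-3) = -51)
U(Q) = 1 - √3/4 (U(Q) = 1 - √(5 - 2)*(-7 + 8)/4 = 1 - √3/4)
1/(U(D) + u(897)) = 1/((1 - √3/4) + 2*897) = 1/((1 - √3/4) + 1794) = 1/(1795 - √3/4)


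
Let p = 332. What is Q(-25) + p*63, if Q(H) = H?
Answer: 20891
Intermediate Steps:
Q(-25) + p*63 = -25 + 332*63 = -25 + 20916 = 20891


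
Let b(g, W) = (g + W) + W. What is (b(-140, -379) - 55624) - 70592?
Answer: -127114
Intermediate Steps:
b(g, W) = g + 2*W (b(g, W) = (W + g) + W = g + 2*W)
(b(-140, -379) - 55624) - 70592 = ((-140 + 2*(-379)) - 55624) - 70592 = ((-140 - 758) - 55624) - 70592 = (-898 - 55624) - 70592 = -56522 - 70592 = -127114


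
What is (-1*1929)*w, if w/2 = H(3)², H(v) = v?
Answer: -34722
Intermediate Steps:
w = 18 (w = 2*3² = 2*9 = 18)
(-1*1929)*w = -1*1929*18 = -1929*18 = -34722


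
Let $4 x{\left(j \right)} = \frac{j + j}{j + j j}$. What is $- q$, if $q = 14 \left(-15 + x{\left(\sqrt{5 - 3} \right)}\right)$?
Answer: $217 - 7 \sqrt{2} \approx 207.1$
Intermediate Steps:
$x{\left(j \right)} = \frac{j}{2 \left(j + j^{2}\right)}$ ($x{\left(j \right)} = \frac{\left(j + j\right) \frac{1}{j + j j}}{4} = \frac{2 j \frac{1}{j + j^{2}}}{4} = \frac{j}{2 \left(j + j^{2}\right)}$)
$q = -210 + \frac{7}{1 + \sqrt{2}}$ ($q = 14 \left(-15 + \frac{1}{2 \left(1 + \sqrt{5 - 3}\right)}\right) = 14 \left(-15 + \frac{1}{2 \left(1 + \sqrt{2}\right)}\right) = -210 + \frac{7}{1 + \sqrt{2}} \approx -207.1$)
$- q = - (-217 + 7 \sqrt{2}) = 217 - 7 \sqrt{2}$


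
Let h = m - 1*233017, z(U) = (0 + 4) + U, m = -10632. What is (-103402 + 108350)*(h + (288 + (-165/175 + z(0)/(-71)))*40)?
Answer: -570939710196/497 ≈ -1.1488e+9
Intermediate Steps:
z(U) = 4 + U
h = -243649 (h = -10632 - 1*233017 = -10632 - 233017 = -243649)
(-103402 + 108350)*(h + (288 + (-165/175 + z(0)/(-71)))*40) = (-103402 + 108350)*(-243649 + (288 + (-165/175 + (4 + 0)/(-71)))*40) = 4948*(-243649 + (288 + (-165*1/175 + 4*(-1/71)))*40) = 4948*(-243649 + (288 + (-33/35 - 4/71))*40) = 4948*(-243649 + (288 - 2483/2485)*40) = 4948*(-243649 + (713197/2485)*40) = 4948*(-243649 + 5705576/497) = 4948*(-115387977/497) = -570939710196/497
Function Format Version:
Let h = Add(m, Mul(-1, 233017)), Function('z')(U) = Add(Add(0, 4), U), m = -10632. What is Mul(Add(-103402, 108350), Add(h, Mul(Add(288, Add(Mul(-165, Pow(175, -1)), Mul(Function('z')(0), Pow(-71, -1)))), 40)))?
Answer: Rational(-570939710196, 497) ≈ -1.1488e+9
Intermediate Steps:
Function('z')(U) = Add(4, U)
h = -243649 (h = Add(-10632, Mul(-1, 233017)) = Add(-10632, -233017) = -243649)
Mul(Add(-103402, 108350), Add(h, Mul(Add(288, Add(Mul(-165, Pow(175, -1)), Mul(Function('z')(0), Pow(-71, -1)))), 40))) = Mul(Add(-103402, 108350), Add(-243649, Mul(Add(288, Add(Mul(-165, Pow(175, -1)), Mul(Add(4, 0), Pow(-71, -1)))), 40))) = Mul(4948, Add(-243649, Mul(Add(288, Add(Mul(-165, Rational(1, 175)), Mul(4, Rational(-1, 71)))), 40))) = Mul(4948, Add(-243649, Mul(Add(288, Add(Rational(-33, 35), Rational(-4, 71))), 40))) = Mul(4948, Add(-243649, Mul(Add(288, Rational(-2483, 2485)), 40))) = Mul(4948, Add(-243649, Mul(Rational(713197, 2485), 40))) = Mul(4948, Add(-243649, Rational(5705576, 497))) = Mul(4948, Rational(-115387977, 497)) = Rational(-570939710196, 497)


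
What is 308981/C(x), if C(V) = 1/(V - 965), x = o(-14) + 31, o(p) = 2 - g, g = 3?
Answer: -288897235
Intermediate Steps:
o(p) = -1 (o(p) = 2 - 1*3 = 2 - 3 = -1)
x = 30 (x = -1 + 31 = 30)
C(V) = 1/(-965 + V)
308981/C(x) = 308981/(1/(-965 + 30)) = 308981/(1/(-935)) = 308981/(-1/935) = 308981*(-935) = -288897235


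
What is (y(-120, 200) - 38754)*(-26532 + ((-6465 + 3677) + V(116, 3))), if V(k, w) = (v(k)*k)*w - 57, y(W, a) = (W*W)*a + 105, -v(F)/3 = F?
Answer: -427569339831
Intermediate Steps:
v(F) = -3*F
y(W, a) = 105 + a*W² (y(W, a) = W²*a + 105 = a*W² + 105 = 105 + a*W²)
V(k, w) = -57 - 3*w*k² (V(k, w) = ((-3*k)*k)*w - 57 = (-3*k²)*w - 57 = -3*w*k² - 57 = -57 - 3*w*k²)
(y(-120, 200) - 38754)*(-26532 + ((-6465 + 3677) + V(116, 3))) = ((105 + 200*(-120)²) - 38754)*(-26532 + ((-6465 + 3677) + (-57 - 3*3*116²))) = ((105 + 200*14400) - 38754)*(-26532 + (-2788 + (-57 - 3*3*13456))) = ((105 + 2880000) - 38754)*(-26532 + (-2788 + (-57 - 121104))) = (2880105 - 38754)*(-26532 + (-2788 - 121161)) = 2841351*(-26532 - 123949) = 2841351*(-150481) = -427569339831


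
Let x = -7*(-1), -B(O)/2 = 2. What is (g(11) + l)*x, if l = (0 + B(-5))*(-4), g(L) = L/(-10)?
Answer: 1043/10 ≈ 104.30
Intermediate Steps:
B(O) = -4 (B(O) = -2*2 = -4)
g(L) = -L/10 (g(L) = L*(-⅒) = -L/10)
l = 16 (l = (0 - 4)*(-4) = -4*(-4) = 16)
x = 7
(g(11) + l)*x = (-⅒*11 + 16)*7 = (-11/10 + 16)*7 = (149/10)*7 = 1043/10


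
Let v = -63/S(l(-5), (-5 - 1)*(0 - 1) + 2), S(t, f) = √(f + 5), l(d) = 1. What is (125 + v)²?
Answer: 207094/13 - 15750*√13/13 ≈ 11562.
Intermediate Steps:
S(t, f) = √(5 + f)
v = -63*√13/13 (v = -63/√(5 + ((-5 - 1)*(0 - 1) + 2)) = -63/√(5 + (-6*(-1) + 2)) = -63/√(5 + (6 + 2)) = -63/√(5 + 8) = -63*√13/13 ≈ -17.473)
(125 + v)² = (125 - 63*√13/13)²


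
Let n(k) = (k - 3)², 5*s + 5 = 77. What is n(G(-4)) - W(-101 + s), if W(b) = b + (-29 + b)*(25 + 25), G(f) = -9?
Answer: 30053/5 ≈ 6010.6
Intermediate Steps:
s = 72/5 (s = -1 + (⅕)*77 = -1 + 77/5 = 72/5 ≈ 14.400)
n(k) = (-3 + k)²
W(b) = -1450 + 51*b (W(b) = b + (-29 + b)*50 = b + (-1450 + 50*b) = -1450 + 51*b)
n(G(-4)) - W(-101 + s) = (-3 - 9)² - (-1450 + 51*(-101 + 72/5)) = (-12)² - (-1450 + 51*(-433/5)) = 144 - (-1450 - 22083/5) = 144 - 1*(-29333/5) = 144 + 29333/5 = 30053/5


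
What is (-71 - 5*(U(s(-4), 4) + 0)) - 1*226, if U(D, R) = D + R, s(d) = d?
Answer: -297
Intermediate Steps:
(-71 - 5*(U(s(-4), 4) + 0)) - 1*226 = (-71 - 5*((-4 + 4) + 0)) - 1*226 = (-71 - 5*(0 + 0)) - 226 = (-71 - 5*0) - 226 = (-71 + 0) - 226 = -71 - 226 = -297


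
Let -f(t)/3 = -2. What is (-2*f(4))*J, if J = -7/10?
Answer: 42/5 ≈ 8.4000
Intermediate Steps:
f(t) = 6 (f(t) = -3*(-2) = 6)
J = -7/10 (J = -7*⅒ = -7/10 ≈ -0.70000)
(-2*f(4))*J = -2*6*(-7/10) = -12*(-7/10) = 42/5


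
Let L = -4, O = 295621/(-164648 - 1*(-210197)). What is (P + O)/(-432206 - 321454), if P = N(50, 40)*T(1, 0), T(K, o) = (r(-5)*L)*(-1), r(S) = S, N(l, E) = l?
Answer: 45253379/34328459340 ≈ 0.0013182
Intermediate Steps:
O = 295621/45549 (O = 295621/(-164648 + 210197) = 295621/45549 ≈ 6.4902)
T(K, o) = -20 (T(K, o) = -5*(-4)*(-1) = 20*(-1) = -20)
P = -1000 (P = 50*(-20) = -1000)
(P + O)/(-432206 - 321454) = (-1000 + 295621/45549)/(-432206 - 321454) = -45253379/45549/(-753660) = -45253379/45549*(-1/753660) = 45253379/34328459340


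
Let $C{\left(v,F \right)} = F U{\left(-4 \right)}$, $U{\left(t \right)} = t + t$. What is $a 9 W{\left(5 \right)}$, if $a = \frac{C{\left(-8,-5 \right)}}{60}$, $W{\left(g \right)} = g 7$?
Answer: $210$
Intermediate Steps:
$W{\left(g \right)} = 7 g$
$U{\left(t \right)} = 2 t$
$C{\left(v,F \right)} = - 8 F$ ($C{\left(v,F \right)} = F 2 \left(-4\right) = F \left(-8\right) = - 8 F$)
$a = \frac{2}{3}$ ($a = \frac{\left(-8\right) \left(-5\right)}{60} = 40 \cdot \frac{1}{60} = \frac{2}{3} \approx 0.66667$)
$a 9 W{\left(5 \right)} = \frac{2}{3} \cdot 9 \cdot 7 \cdot 5 = 6 \cdot 35 = 210$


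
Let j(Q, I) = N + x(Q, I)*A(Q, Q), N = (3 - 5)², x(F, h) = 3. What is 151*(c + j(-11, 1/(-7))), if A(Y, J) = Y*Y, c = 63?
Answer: 64930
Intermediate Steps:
A(Y, J) = Y²
N = 4 (N = (-2)² = 4)
j(Q, I) = 4 + 3*Q²
151*(c + j(-11, 1/(-7))) = 151*(63 + (4 + 3*(-11)²)) = 151*(63 + (4 + 3*121)) = 151*(63 + (4 + 363)) = 151*(63 + 367) = 151*430 = 64930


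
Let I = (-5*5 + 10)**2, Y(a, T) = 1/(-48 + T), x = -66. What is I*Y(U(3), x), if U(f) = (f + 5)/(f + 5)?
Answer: -75/38 ≈ -1.9737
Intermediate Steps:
U(f) = 1 (U(f) = (5 + f)/(5 + f) = 1)
I = 225 (I = (-25 + 10)**2 = (-15)**2 = 225)
I*Y(U(3), x) = 225/(-48 - 66) = 225/(-114) = 225*(-1/114) = -75/38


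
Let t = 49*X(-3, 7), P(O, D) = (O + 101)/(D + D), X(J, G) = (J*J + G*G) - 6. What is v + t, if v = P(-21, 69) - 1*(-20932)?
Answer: 1620160/69 ≈ 23481.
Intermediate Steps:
X(J, G) = -6 + G² + J² (X(J, G) = (J² + G²) - 6 = (G² + J²) - 6 = -6 + G² + J²)
P(O, D) = (101 + O)/(2*D) (P(O, D) = (101 + O)/((2*D)) = (101 + O)*(1/(2*D)) = (101 + O)/(2*D))
t = 2548 (t = 49*(-6 + 7² + (-3)²) = 49*(-6 + 49 + 9) = 49*52 = 2548)
v = 1444348/69 (v = (½)*(101 - 21)/69 - 1*(-20932) = (½)*(1/69)*80 + 20932 = 40/69 + 20932 = 1444348/69 ≈ 20933.)
v + t = 1444348/69 + 2548 = 1620160/69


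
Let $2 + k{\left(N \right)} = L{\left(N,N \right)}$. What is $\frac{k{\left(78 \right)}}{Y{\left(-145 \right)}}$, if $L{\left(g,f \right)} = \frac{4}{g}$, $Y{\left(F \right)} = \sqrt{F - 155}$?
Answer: $\frac{38 i \sqrt{3}}{585} \approx 0.11251 i$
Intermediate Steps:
$Y{\left(F \right)} = \sqrt{-155 + F}$
$k{\left(N \right)} = -2 + \frac{4}{N}$
$\frac{k{\left(78 \right)}}{Y{\left(-145 \right)}} = \frac{-2 + \frac{4}{78}}{\sqrt{-155 - 145}} = \frac{-2 + 4 \cdot \frac{1}{78}}{\sqrt{-300}} = \frac{-2 + \frac{2}{39}}{10 i \sqrt{3}} = - \frac{76 \left(- \frac{i \sqrt{3}}{30}\right)}{39} = \frac{38 i \sqrt{3}}{585}$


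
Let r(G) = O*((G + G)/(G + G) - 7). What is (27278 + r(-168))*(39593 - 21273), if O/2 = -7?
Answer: 501271840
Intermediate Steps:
O = -14 (O = 2*(-7) = -14)
r(G) = 84 (r(G) = -14*((G + G)/(G + G) - 7) = -14*((2*G)/((2*G)) - 7) = -14*((2*G)*(1/(2*G)) - 7) = -14*(1 - 7) = -14*(-6) = 84)
(27278 + r(-168))*(39593 - 21273) = (27278 + 84)*(39593 - 21273) = 27362*18320 = 501271840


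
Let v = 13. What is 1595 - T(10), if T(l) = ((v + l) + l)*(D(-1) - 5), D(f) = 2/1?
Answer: 1694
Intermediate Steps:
D(f) = 2 (D(f) = 2*1 = 2)
T(l) = -39 - 6*l (T(l) = ((13 + l) + l)*(2 - 5) = (13 + 2*l)*(-3) = -39 - 6*l)
1595 - T(10) = 1595 - (-39 - 6*10) = 1595 - (-39 - 60) = 1595 - 1*(-99) = 1595 + 99 = 1694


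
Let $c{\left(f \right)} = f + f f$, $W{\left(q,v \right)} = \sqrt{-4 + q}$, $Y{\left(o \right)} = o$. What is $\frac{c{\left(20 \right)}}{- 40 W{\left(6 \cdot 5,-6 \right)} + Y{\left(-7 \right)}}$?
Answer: $\frac{2940}{41551} - \frac{16800 \sqrt{26}}{41551} \approx -1.9909$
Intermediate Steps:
$c{\left(f \right)} = f + f^{2}$
$\frac{c{\left(20 \right)}}{- 40 W{\left(6 \cdot 5,-6 \right)} + Y{\left(-7 \right)}} = \frac{20 \left(1 + 20\right)}{- 40 \sqrt{-4 + 6 \cdot 5} - 7} = \frac{20 \cdot 21}{- 40 \sqrt{-4 + 30} - 7} = \frac{420}{- 40 \sqrt{26} - 7} = \frac{420}{-7 - 40 \sqrt{26}}$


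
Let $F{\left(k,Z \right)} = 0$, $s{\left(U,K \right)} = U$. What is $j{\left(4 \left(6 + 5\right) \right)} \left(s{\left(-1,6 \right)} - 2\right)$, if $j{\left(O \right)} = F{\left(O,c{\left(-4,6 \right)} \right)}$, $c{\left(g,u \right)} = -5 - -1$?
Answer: $0$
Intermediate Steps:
$c{\left(g,u \right)} = -4$ ($c{\left(g,u \right)} = -5 + 1 = -4$)
$j{\left(O \right)} = 0$
$j{\left(4 \left(6 + 5\right) \right)} \left(s{\left(-1,6 \right)} - 2\right) = 0 \left(-1 - 2\right) = 0 \left(-3\right) = 0$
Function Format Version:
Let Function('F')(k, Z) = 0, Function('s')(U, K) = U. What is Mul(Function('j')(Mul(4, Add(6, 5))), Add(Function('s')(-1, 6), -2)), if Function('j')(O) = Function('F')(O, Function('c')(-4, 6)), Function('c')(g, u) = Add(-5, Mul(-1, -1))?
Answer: 0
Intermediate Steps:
Function('c')(g, u) = -4 (Function('c')(g, u) = Add(-5, 1) = -4)
Function('j')(O) = 0
Mul(Function('j')(Mul(4, Add(6, 5))), Add(Function('s')(-1, 6), -2)) = Mul(0, Add(-1, -2)) = Mul(0, -3) = 0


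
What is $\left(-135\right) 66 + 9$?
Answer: $-8901$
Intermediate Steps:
$\left(-135\right) 66 + 9 = -8910 + 9 = -8901$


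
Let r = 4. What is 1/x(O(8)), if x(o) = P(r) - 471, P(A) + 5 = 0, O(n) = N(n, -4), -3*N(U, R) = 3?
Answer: -1/476 ≈ -0.0021008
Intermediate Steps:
N(U, R) = -1 (N(U, R) = -⅓*3 = -1)
O(n) = -1
P(A) = -5 (P(A) = -5 + 0 = -5)
x(o) = -476 (x(o) = -5 - 471 = -476)
1/x(O(8)) = 1/(-476) = -1/476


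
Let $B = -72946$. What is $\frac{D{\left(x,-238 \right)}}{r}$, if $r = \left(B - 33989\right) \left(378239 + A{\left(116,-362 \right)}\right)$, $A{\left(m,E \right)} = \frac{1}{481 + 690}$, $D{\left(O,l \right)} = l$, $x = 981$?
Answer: $\frac{139349}{23681711214225} \approx 5.8842 \cdot 10^{-9}$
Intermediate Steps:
$A{\left(m,E \right)} = \frac{1}{1171}$
$r = - \frac{47363422428450}{1171}$ ($r = \left(-72946 - 33989\right) \left(378239 + \frac{1}{1171}\right) = \left(-106935\right) \frac{442917870}{1171} = - \frac{47363422428450}{1171} \approx -4.0447 \cdot 10^{10}$)
$\frac{D{\left(x,-238 \right)}}{r} = - \frac{238}{- \frac{47363422428450}{1171}} = \left(-238\right) \left(- \frac{1171}{47363422428450}\right) = \frac{139349}{23681711214225}$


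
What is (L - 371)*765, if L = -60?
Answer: -329715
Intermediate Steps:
(L - 371)*765 = (-60 - 371)*765 = -431*765 = -329715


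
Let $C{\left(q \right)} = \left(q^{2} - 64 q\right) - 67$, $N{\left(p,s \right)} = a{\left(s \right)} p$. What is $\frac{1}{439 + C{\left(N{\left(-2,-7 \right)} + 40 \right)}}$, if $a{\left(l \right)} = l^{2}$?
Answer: $\frac{1}{7448} \approx 0.00013426$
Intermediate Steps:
$N{\left(p,s \right)} = p s^{2}$ ($N{\left(p,s \right)} = s^{2} p = p s^{2}$)
$C{\left(q \right)} = -67 + q^{2} - 64 q$
$\frac{1}{439 + C{\left(N{\left(-2,-7 \right)} + 40 \right)}} = \frac{1}{439 - \left(67 - \left(- 2 \left(-7\right)^{2} + 40\right)^{2} + 64 \left(- 2 \left(-7\right)^{2} + 40\right)\right)} = \frac{1}{439 - \left(67 - \left(\left(-2\right) 49 + 40\right)^{2} + 64 \left(\left(-2\right) 49 + 40\right)\right)} = \frac{1}{439 - \left(67 - \left(-98 + 40\right)^{2} + 64 \left(-98 + 40\right)\right)} = \frac{1}{439 - \left(-3645 - 3364\right)} = \frac{1}{439 + \left(-67 + 3364 + 3712\right)} = \frac{1}{439 + 7009} = \frac{1}{7448}$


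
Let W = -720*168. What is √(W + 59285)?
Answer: 5*I*√2467 ≈ 248.34*I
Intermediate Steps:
W = -120960
√(W + 59285) = √(-120960 + 59285) = √(-61675) = 5*I*√2467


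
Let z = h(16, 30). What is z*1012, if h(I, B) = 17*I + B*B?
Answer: 1186064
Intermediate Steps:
h(I, B) = B² + 17*I (h(I, B) = 17*I + B² = B² + 17*I)
z = 1172 (z = 30² + 17*16 = 900 + 272 = 1172)
z*1012 = 1172*1012 = 1186064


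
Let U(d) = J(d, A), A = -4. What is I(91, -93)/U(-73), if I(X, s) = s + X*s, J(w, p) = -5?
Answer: 8556/5 ≈ 1711.2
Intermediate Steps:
U(d) = -5
I(91, -93)/U(-73) = -93*(1 + 91)/(-5) = -93*92*(-⅕) = -8556*(-⅕) = 8556/5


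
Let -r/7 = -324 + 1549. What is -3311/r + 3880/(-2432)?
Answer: -450333/372400 ≈ -1.2093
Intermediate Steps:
r = -8575 (r = -7*(-324 + 1549) = -7*1225 = -8575)
-3311/r + 3880/(-2432) = -3311/(-8575) + 3880/(-2432) = -3311*(-1/8575) + 3880*(-1/2432) = 473/1225 - 485/304 = -450333/372400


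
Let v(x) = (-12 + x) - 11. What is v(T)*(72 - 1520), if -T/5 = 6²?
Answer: 293944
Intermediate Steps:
T = -180 (T = -5*6² = -5*36 = -180)
v(x) = -23 + x
v(T)*(72 - 1520) = (-23 - 180)*(72 - 1520) = -203*(-1448) = 293944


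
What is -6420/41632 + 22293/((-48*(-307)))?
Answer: 8682261/6390512 ≈ 1.3586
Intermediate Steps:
-6420/41632 + 22293/((-48*(-307))) = -6420*1/41632 + 22293/14736 = -1605/10408 + 22293*(1/14736) = -1605/10408 + 7431/4912 = 8682261/6390512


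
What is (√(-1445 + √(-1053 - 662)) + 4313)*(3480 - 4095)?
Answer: -2652495 - 615*√(-1445 + 7*I*√35) ≈ -2.6528e+6 - 23381.0*I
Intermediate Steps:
(√(-1445 + √(-1053 - 662)) + 4313)*(3480 - 4095) = (√(-1445 + √(-1715)) + 4313)*(-615) = (√(-1445 + 7*I*√35) + 4313)*(-615) = (4313 + √(-1445 + 7*I*√35))*(-615) = -2652495 - 615*√(-1445 + 7*I*√35)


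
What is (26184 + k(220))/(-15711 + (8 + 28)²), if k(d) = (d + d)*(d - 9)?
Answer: -119024/14415 ≈ -8.2570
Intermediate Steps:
k(d) = 2*d*(-9 + d) (k(d) = (2*d)*(-9 + d) = 2*d*(-9 + d))
(26184 + k(220))/(-15711 + (8 + 28)²) = (26184 + 2*220*(-9 + 220))/(-15711 + (8 + 28)²) = (26184 + 2*220*211)/(-15711 + 36²) = (26184 + 92840)/(-15711 + 1296) = 119024/(-14415) = 119024*(-1/14415) = -119024/14415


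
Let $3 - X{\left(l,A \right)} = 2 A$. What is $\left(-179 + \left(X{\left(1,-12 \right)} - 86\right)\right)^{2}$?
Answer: $56644$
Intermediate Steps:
$X{\left(l,A \right)} = 3 - 2 A$
$\left(-179 + \left(X{\left(1,-12 \right)} - 86\right)\right)^{2} = \left(-179 + \left(\left(3 - -24\right) - 86\right)\right)^{2} = \left(-179 + \left(\left(3 + 24\right) - 86\right)\right)^{2} = \left(-179 + \left(27 - 86\right)\right)^{2} = \left(-179 - 59\right)^{2} = \left(-238\right)^{2} = 56644$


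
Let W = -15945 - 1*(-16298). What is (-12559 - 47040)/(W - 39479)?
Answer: 59599/39126 ≈ 1.5233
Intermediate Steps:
W = 353 (W = -15945 + 16298 = 353)
(-12559 - 47040)/(W - 39479) = (-12559 - 47040)/(353 - 39479) = -59599/(-39126) = -59599*(-1/39126) = 59599/39126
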